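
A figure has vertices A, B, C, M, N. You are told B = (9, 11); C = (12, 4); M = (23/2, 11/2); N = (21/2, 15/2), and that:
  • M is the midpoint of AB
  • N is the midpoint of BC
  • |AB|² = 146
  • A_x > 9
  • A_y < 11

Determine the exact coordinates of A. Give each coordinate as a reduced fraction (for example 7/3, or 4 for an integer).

1. A_x = 14  [A = 2·M−B = 2·(23/2, 11/2)−(9, 11)]
2. A_y = 0  [A = 2·M−B = 2·(23/2, 11/2)−(9, 11)]
   so A = (14, 0)

A = (14, 0)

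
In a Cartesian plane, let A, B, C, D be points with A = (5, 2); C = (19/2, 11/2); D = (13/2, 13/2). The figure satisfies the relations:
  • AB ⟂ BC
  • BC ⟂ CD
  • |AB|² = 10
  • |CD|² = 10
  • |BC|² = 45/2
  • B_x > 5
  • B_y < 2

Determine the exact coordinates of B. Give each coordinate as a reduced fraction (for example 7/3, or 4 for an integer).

B = (8, 1)

1. B_x = 8  [[BC ⟂ CD ⇒ 3x-1y-23=0] ∩ [|B−(5, 2)|²=10]]
2. B_y = 1  [[BC ⟂ CD ⇒ 3x-1y-23=0] ∩ [|B−(5, 2)|²=10]]
   so B = (8, 1)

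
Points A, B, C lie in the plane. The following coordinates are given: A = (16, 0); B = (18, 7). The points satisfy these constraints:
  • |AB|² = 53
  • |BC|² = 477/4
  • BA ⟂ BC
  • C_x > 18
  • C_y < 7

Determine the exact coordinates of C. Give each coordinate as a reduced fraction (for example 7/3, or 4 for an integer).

1. C_x = 57/2  [[BA ⟂ BC ⇒ -2x-7y+85=0] ∩ [|C−(18, 7)|²=477/4]]
2. C_y = 4  [[BA ⟂ BC ⇒ -2x-7y+85=0] ∩ [|C−(18, 7)|²=477/4]]
   so C = (57/2, 4)

C = (57/2, 4)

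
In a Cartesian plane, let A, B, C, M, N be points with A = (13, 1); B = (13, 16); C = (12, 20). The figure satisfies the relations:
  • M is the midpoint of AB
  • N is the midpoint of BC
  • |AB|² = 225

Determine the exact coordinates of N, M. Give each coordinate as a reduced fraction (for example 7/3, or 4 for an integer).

1. M_x = 13  [2·M = A+B = (13, 1)+(13, 16)]
2. M_y = 17/2  [2·M = A+B = (13, 1)+(13, 16)]
   so M = (13, 17/2)
3. N_x = 25/2  [2·N = B+C = (13, 16)+(12, 20)]
4. N_y = 18  [2·N = B+C = (13, 16)+(12, 20)]
   so N = (25/2, 18)

N = (25/2, 18)
M = (13, 17/2)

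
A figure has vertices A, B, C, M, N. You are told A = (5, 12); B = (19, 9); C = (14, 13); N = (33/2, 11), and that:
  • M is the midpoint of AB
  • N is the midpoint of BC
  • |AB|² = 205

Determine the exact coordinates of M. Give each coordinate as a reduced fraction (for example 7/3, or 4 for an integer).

1. M_x = 12  [2·M = A+B = (5, 12)+(19, 9)]
2. M_y = 21/2  [2·M = A+B = (5, 12)+(19, 9)]
   so M = (12, 21/2)

M = (12, 21/2)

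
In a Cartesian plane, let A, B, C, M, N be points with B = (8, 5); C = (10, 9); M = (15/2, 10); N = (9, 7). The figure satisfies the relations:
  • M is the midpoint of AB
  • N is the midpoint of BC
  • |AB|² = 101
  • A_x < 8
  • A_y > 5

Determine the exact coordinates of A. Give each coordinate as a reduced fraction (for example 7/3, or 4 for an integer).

1. A_x = 7  [A = 2·M−B = 2·(15/2, 10)−(8, 5)]
2. A_y = 15  [A = 2·M−B = 2·(15/2, 10)−(8, 5)]
   so A = (7, 15)

A = (7, 15)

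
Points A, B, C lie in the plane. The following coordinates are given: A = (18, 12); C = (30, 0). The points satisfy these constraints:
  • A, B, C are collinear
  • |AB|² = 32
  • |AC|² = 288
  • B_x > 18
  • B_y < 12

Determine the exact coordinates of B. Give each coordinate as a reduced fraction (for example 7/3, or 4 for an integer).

B = (22, 8)

1. B_x = 22  [[A, B, C are collinear ⇒ -12x-12y+360=0] ∩ [|B−(18, 12)|²=32]]
2. B_y = 8  [[A, B, C are collinear ⇒ -12x-12y+360=0] ∩ [|B−(18, 12)|²=32]]
   so B = (22, 8)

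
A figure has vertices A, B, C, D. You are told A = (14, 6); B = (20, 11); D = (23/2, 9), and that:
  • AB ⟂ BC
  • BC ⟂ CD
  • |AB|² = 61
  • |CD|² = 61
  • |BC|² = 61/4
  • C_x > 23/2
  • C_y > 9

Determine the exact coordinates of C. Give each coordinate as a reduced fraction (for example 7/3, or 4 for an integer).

1. C_x = 35/2  [[AB ⟂ BC ⇒ 6x+5y-175=0] ∩ [|C−(23/2, 9)|²=61]]
2. C_y = 14  [[AB ⟂ BC ⇒ 6x+5y-175=0] ∩ [|C−(23/2, 9)|²=61]]
   so C = (35/2, 14)

C = (35/2, 14)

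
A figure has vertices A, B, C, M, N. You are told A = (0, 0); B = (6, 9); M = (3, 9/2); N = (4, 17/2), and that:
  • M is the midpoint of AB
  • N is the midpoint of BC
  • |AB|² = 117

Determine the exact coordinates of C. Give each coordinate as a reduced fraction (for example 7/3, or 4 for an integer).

C = (2, 8)

1. C_x = 2  [C = 2·N−B = 2·(4, 17/2)−(6, 9)]
2. C_y = 8  [C = 2·N−B = 2·(4, 17/2)−(6, 9)]
   so C = (2, 8)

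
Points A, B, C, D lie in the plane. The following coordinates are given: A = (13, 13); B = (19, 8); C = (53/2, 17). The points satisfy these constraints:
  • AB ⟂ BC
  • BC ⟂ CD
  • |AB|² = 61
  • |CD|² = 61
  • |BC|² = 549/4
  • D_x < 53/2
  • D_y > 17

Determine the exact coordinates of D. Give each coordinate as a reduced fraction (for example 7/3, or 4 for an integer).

1. D_x = 41/2  [[BC ⟂ CD ⇒ 15/2x+9y-1407/4=0] ∩ [|D−(53/2, 17)|²=61]]
2. D_y = 22  [[BC ⟂ CD ⇒ 15/2x+9y-1407/4=0] ∩ [|D−(53/2, 17)|²=61]]
   so D = (41/2, 22)

D = (41/2, 22)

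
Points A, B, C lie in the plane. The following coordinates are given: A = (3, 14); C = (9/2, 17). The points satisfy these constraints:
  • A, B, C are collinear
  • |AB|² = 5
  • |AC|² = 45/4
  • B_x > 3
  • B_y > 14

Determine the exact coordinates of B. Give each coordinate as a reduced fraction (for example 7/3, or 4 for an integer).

B = (4, 16)

1. B_x = 4  [[A, B, C are collinear ⇒ 3x-3/2y+12=0] ∩ [|B−(3, 14)|²=5]]
2. B_y = 16  [[A, B, C are collinear ⇒ 3x-3/2y+12=0] ∩ [|B−(3, 14)|²=5]]
   so B = (4, 16)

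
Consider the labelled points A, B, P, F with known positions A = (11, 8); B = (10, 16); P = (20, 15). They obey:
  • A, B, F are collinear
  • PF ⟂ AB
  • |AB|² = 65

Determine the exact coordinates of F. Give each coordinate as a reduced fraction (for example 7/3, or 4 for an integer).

1. F_x = 668/65  [[A, B, F are collinear ⇒ -8x-1y+96=0] ∩ [PF ⟂ AB ⇒ -1x+8y-100=0]]
2. F_y = 896/65  [[A, B, F are collinear ⇒ -8x-1y+96=0] ∩ [PF ⟂ AB ⇒ -1x+8y-100=0]]
   so F = (668/65, 896/65)

F = (668/65, 896/65)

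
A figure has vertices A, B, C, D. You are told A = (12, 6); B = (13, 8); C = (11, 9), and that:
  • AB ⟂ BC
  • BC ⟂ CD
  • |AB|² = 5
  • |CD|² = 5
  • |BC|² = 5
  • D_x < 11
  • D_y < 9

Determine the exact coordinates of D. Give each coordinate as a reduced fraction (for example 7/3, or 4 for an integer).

D = (10, 7)

1. D_x = 10  [[BC ⟂ CD ⇒ -2x+1y+13=0] ∩ [|D−(11, 9)|²=5]]
2. D_y = 7  [[BC ⟂ CD ⇒ -2x+1y+13=0] ∩ [|D−(11, 9)|²=5]]
   so D = (10, 7)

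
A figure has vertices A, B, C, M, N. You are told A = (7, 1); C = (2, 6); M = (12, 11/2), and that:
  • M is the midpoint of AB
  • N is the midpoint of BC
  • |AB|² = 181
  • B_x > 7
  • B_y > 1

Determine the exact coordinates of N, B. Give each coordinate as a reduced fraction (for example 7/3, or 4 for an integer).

1. B_x = 17  [B = 2·M−A = 2·(12, 11/2)−(7, 1)]
2. B_y = 10  [B = 2·M−A = 2·(12, 11/2)−(7, 1)]
   so B = (17, 10)
3. N_x = 19/2  [2·N = B+C = (17, 10)+(2, 6)]
4. N_y = 8  [2·N = B+C = (17, 10)+(2, 6)]
   so N = (19/2, 8)

N = (19/2, 8)
B = (17, 10)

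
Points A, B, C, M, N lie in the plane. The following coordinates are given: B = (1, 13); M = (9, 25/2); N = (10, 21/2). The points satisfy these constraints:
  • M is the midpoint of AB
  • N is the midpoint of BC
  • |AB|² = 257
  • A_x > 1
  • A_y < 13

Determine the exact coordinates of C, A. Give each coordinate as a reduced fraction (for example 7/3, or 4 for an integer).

C = (19, 8)
A = (17, 12)

1. A_x = 17  [A = 2·M−B = 2·(9, 25/2)−(1, 13)]
2. A_y = 12  [A = 2·M−B = 2·(9, 25/2)−(1, 13)]
   so A = (17, 12)
3. C_x = 19  [C = 2·N−B = 2·(10, 21/2)−(1, 13)]
4. C_y = 8  [C = 2·N−B = 2·(10, 21/2)−(1, 13)]
   so C = (19, 8)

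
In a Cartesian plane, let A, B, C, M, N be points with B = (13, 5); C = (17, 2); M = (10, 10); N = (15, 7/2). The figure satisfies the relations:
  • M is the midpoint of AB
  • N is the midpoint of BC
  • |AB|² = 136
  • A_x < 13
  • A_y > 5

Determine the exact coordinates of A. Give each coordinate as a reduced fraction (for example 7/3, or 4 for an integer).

1. A_x = 7  [A = 2·M−B = 2·(10, 10)−(13, 5)]
2. A_y = 15  [A = 2·M−B = 2·(10, 10)−(13, 5)]
   so A = (7, 15)

A = (7, 15)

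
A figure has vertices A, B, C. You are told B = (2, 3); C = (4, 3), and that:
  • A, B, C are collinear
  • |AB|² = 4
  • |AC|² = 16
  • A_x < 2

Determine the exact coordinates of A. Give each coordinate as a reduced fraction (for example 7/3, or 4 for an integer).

A = (0, 3)

1. A_x = 0  [[A, B, C are collinear ⇒ 2y-6=0] ∩ [|A−(2, 3)|²=4]]
2. A_y = 3  [[A, B, C are collinear ⇒ 2y-6=0] ∩ [|A−(2, 3)|²=4]]
   so A = (0, 3)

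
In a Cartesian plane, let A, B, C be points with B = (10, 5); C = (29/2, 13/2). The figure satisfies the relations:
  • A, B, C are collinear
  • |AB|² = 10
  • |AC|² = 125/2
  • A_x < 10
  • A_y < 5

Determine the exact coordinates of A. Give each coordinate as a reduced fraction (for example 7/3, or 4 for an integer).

1. A_x = 7  [[A, B, C are collinear ⇒ -3/2x+9/2y-15/2=0] ∩ [|A−(10, 5)|²=10]]
2. A_y = 4  [[A, B, C are collinear ⇒ -3/2x+9/2y-15/2=0] ∩ [|A−(10, 5)|²=10]]
   so A = (7, 4)

A = (7, 4)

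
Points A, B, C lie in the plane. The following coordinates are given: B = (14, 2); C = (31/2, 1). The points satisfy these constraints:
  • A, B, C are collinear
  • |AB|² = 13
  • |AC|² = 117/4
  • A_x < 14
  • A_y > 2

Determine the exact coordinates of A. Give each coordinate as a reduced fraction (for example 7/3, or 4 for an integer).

A = (11, 4)

1. A_x = 11  [[A, B, C are collinear ⇒ 1x+3/2y-17=0] ∩ [|A−(14, 2)|²=13]]
2. A_y = 4  [[A, B, C are collinear ⇒ 1x+3/2y-17=0] ∩ [|A−(14, 2)|²=13]]
   so A = (11, 4)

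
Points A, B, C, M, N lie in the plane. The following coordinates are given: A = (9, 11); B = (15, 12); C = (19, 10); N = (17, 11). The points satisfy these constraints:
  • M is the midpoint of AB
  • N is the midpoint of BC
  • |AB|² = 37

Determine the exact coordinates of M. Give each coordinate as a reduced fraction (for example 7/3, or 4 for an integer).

1. M_x = 12  [2·M = A+B = (9, 11)+(15, 12)]
2. M_y = 23/2  [2·M = A+B = (9, 11)+(15, 12)]
   so M = (12, 23/2)

M = (12, 23/2)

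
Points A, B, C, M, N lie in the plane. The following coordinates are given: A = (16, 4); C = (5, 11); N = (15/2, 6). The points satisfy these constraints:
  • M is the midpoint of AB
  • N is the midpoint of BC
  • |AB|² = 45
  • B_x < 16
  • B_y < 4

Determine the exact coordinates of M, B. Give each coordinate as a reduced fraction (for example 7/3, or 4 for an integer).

M = (13, 5/2)
B = (10, 1)

1. B_x = 10  [B = 2·N−C = 2·(15/2, 6)−(5, 11)]
2. B_y = 1  [B = 2·N−C = 2·(15/2, 6)−(5, 11)]
   so B = (10, 1)
3. M_x = 13  [2·M = A+B = (16, 4)+(10, 1)]
4. M_y = 5/2  [2·M = A+B = (16, 4)+(10, 1)]
   so M = (13, 5/2)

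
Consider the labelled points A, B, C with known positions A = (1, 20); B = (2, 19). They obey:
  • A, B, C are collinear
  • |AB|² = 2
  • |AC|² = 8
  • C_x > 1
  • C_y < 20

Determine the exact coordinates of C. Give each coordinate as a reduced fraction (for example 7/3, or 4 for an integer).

C = (3, 18)

1. C_x = 3  [[A, B, C are collinear ⇒ 1x+1y-21=0] ∩ [|C−(1, 20)|²=8]]
2. C_y = 18  [[A, B, C are collinear ⇒ 1x+1y-21=0] ∩ [|C−(1, 20)|²=8]]
   so C = (3, 18)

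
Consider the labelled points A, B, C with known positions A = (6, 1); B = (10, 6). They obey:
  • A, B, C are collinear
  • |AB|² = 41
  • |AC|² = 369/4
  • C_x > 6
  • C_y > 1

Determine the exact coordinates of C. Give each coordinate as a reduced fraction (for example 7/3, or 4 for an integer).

1. C_x = 12  [[A, B, C are collinear ⇒ -5x+4y+26=0] ∩ [|C−(6, 1)|²=369/4]]
2. C_y = 17/2  [[A, B, C are collinear ⇒ -5x+4y+26=0] ∩ [|C−(6, 1)|²=369/4]]
   so C = (12, 17/2)

C = (12, 17/2)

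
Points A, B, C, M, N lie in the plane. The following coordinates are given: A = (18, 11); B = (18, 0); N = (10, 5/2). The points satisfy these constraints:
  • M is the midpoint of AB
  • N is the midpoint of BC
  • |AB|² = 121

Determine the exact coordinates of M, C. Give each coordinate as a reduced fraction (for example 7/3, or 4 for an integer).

1. M_x = 18  [2·M = A+B = (18, 11)+(18, 0)]
2. M_y = 11/2  [2·M = A+B = (18, 11)+(18, 0)]
   so M = (18, 11/2)
3. C_x = 2  [C = 2·N−B = 2·(10, 5/2)−(18, 0)]
4. C_y = 5  [C = 2·N−B = 2·(10, 5/2)−(18, 0)]
   so C = (2, 5)

M = (18, 11/2)
C = (2, 5)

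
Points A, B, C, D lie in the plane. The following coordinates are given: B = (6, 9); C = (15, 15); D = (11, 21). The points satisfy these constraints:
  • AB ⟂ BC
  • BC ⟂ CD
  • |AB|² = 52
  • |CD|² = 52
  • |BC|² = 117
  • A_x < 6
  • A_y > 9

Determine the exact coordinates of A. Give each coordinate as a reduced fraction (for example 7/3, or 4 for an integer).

A = (2, 15)

1. A_x = 2  [[AB ⟂ BC ⇒ -9x-6y+108=0] ∩ [|A−(6, 9)|²=52]]
2. A_y = 15  [[AB ⟂ BC ⇒ -9x-6y+108=0] ∩ [|A−(6, 9)|²=52]]
   so A = (2, 15)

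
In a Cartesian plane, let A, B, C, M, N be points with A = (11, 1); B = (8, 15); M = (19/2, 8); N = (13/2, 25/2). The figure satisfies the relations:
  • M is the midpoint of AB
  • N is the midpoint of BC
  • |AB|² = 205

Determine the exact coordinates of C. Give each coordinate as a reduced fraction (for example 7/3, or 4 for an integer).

1. C_x = 5  [C = 2·N−B = 2·(13/2, 25/2)−(8, 15)]
2. C_y = 10  [C = 2·N−B = 2·(13/2, 25/2)−(8, 15)]
   so C = (5, 10)

C = (5, 10)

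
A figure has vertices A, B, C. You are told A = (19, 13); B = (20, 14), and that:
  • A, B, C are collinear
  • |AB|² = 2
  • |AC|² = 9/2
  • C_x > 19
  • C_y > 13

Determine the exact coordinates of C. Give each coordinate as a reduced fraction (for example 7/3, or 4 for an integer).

C = (41/2, 29/2)

1. C_x = 41/2  [[A, B, C are collinear ⇒ -1x+1y+6=0] ∩ [|C−(19, 13)|²=9/2]]
2. C_y = 29/2  [[A, B, C are collinear ⇒ -1x+1y+6=0] ∩ [|C−(19, 13)|²=9/2]]
   so C = (41/2, 29/2)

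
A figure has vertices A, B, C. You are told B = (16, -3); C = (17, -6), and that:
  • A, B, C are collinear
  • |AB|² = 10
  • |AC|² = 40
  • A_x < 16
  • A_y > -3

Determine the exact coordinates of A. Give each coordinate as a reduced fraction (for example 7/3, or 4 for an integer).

1. A_x = 15  [[A, B, C are collinear ⇒ 3x+1y-45=0] ∩ [|A−(16, -3)|²=10]]
2. A_y = 0  [[A, B, C are collinear ⇒ 3x+1y-45=0] ∩ [|A−(16, -3)|²=10]]
   so A = (15, 0)

A = (15, 0)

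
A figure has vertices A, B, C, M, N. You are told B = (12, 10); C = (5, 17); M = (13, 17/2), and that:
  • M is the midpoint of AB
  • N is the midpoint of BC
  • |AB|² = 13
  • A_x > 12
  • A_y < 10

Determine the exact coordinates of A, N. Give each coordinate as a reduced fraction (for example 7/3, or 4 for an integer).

1. A_x = 14  [A = 2·M−B = 2·(13, 17/2)−(12, 10)]
2. A_y = 7  [A = 2·M−B = 2·(13, 17/2)−(12, 10)]
   so A = (14, 7)
3. N_x = 17/2  [2·N = B+C = (12, 10)+(5, 17)]
4. N_y = 27/2  [2·N = B+C = (12, 10)+(5, 17)]
   so N = (17/2, 27/2)

A = (14, 7)
N = (17/2, 27/2)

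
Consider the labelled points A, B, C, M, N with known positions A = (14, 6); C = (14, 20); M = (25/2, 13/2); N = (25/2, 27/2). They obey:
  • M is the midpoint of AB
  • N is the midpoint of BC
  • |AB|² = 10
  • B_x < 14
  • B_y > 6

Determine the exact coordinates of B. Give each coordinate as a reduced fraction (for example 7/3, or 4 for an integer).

B = (11, 7)

1. B_x = 11  [B = 2·M−A = 2·(25/2, 13/2)−(14, 6)]
2. B_y = 7  [B = 2·M−A = 2·(25/2, 13/2)−(14, 6)]
   so B = (11, 7)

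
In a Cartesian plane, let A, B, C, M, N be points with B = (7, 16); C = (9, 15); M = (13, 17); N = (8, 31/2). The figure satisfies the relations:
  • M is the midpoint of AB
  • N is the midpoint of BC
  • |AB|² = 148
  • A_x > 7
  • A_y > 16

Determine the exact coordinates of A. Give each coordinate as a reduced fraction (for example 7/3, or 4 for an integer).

A = (19, 18)

1. A_x = 19  [A = 2·M−B = 2·(13, 17)−(7, 16)]
2. A_y = 18  [A = 2·M−B = 2·(13, 17)−(7, 16)]
   so A = (19, 18)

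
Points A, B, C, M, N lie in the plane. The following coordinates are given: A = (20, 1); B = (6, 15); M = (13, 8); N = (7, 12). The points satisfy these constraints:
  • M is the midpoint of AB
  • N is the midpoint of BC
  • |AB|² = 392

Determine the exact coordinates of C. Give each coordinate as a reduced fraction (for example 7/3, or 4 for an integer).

C = (8, 9)

1. C_x = 8  [C = 2·N−B = 2·(7, 12)−(6, 15)]
2. C_y = 9  [C = 2·N−B = 2·(7, 12)−(6, 15)]
   so C = (8, 9)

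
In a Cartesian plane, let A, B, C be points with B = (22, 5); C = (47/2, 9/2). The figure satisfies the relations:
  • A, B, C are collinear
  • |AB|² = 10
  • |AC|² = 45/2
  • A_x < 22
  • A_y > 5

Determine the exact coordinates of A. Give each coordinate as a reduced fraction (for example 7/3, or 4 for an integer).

A = (19, 6)

1. A_x = 19  [[A, B, C are collinear ⇒ 1/2x+3/2y-37/2=0] ∩ [|A−(22, 5)|²=10]]
2. A_y = 6  [[A, B, C are collinear ⇒ 1/2x+3/2y-37/2=0] ∩ [|A−(22, 5)|²=10]]
   so A = (19, 6)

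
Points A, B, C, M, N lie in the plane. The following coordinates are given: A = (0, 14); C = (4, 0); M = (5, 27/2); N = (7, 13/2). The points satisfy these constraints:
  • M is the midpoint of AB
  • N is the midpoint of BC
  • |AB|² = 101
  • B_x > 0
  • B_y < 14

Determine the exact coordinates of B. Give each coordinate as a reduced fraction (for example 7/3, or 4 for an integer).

B = (10, 13)

1. B_x = 10  [B = 2·M−A = 2·(5, 27/2)−(0, 14)]
2. B_y = 13  [B = 2·M−A = 2·(5, 27/2)−(0, 14)]
   so B = (10, 13)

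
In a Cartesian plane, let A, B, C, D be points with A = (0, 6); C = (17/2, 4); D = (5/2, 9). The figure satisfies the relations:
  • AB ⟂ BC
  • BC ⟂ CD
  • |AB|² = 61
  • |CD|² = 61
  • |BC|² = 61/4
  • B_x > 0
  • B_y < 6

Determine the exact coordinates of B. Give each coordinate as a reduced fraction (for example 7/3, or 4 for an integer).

1. B_x = 6  [[BC ⟂ CD ⇒ 6x-5y-31=0] ∩ [|B−(0, 6)|²=61]]
2. B_y = 1  [[BC ⟂ CD ⇒ 6x-5y-31=0] ∩ [|B−(0, 6)|²=61]]
   so B = (6, 1)

B = (6, 1)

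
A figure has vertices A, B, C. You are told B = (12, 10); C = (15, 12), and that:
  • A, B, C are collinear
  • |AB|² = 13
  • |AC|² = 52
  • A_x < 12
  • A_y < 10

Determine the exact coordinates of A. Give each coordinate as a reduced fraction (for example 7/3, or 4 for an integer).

A = (9, 8)

1. A_x = 9  [[A, B, C are collinear ⇒ -2x+3y-6=0] ∩ [|A−(12, 10)|²=13]]
2. A_y = 8  [[A, B, C are collinear ⇒ -2x+3y-6=0] ∩ [|A−(12, 10)|²=13]]
   so A = (9, 8)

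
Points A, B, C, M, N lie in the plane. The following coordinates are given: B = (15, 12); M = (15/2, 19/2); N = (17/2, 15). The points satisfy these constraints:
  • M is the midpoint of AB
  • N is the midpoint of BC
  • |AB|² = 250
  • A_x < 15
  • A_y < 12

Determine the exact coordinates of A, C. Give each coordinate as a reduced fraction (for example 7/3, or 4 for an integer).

1. A_x = 0  [A = 2·M−B = 2·(15/2, 19/2)−(15, 12)]
2. A_y = 7  [A = 2·M−B = 2·(15/2, 19/2)−(15, 12)]
   so A = (0, 7)
3. C_x = 2  [C = 2·N−B = 2·(17/2, 15)−(15, 12)]
4. C_y = 18  [C = 2·N−B = 2·(17/2, 15)−(15, 12)]
   so C = (2, 18)

A = (0, 7)
C = (2, 18)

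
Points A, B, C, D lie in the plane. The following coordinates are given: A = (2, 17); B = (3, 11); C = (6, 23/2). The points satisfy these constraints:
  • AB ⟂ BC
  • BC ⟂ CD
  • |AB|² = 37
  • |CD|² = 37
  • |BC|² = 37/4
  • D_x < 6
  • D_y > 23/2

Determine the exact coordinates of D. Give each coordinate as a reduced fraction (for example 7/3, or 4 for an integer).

D = (5, 35/2)

1. D_x = 5  [[BC ⟂ CD ⇒ 3x+1/2y-95/4=0] ∩ [|D−(6, 23/2)|²=37]]
2. D_y = 35/2  [[BC ⟂ CD ⇒ 3x+1/2y-95/4=0] ∩ [|D−(6, 23/2)|²=37]]
   so D = (5, 35/2)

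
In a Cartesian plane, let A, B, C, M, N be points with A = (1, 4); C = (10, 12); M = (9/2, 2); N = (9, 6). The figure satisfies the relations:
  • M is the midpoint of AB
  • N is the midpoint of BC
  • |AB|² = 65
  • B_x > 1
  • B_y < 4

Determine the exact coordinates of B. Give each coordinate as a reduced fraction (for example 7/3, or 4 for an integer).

B = (8, 0)

1. B_x = 8  [B = 2·M−A = 2·(9/2, 2)−(1, 4)]
2. B_y = 0  [B = 2·M−A = 2·(9/2, 2)−(1, 4)]
   so B = (8, 0)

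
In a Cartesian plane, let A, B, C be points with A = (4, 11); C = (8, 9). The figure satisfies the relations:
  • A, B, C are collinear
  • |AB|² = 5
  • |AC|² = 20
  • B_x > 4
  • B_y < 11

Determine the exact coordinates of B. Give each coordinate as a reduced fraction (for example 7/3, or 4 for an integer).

B = (6, 10)

1. B_x = 6  [[A, B, C are collinear ⇒ -2x-4y+52=0] ∩ [|B−(4, 11)|²=5]]
2. B_y = 10  [[A, B, C are collinear ⇒ -2x-4y+52=0] ∩ [|B−(4, 11)|²=5]]
   so B = (6, 10)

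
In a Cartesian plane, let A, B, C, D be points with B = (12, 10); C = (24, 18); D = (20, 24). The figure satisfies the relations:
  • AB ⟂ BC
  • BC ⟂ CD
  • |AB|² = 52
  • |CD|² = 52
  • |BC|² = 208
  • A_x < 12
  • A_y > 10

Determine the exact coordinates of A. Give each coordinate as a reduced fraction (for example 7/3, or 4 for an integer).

1. A_x = 8  [[AB ⟂ BC ⇒ -12x-8y+224=0] ∩ [|A−(12, 10)|²=52]]
2. A_y = 16  [[AB ⟂ BC ⇒ -12x-8y+224=0] ∩ [|A−(12, 10)|²=52]]
   so A = (8, 16)

A = (8, 16)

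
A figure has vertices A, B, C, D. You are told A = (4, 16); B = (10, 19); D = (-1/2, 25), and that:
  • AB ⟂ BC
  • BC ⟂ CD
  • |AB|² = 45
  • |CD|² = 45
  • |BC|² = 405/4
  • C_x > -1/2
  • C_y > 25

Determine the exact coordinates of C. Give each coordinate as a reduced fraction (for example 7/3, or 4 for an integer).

1. C_x = 11/2  [[AB ⟂ BC ⇒ 6x+3y-117=0] ∩ [|C−(-1/2, 25)|²=45]]
2. C_y = 28  [[AB ⟂ BC ⇒ 6x+3y-117=0] ∩ [|C−(-1/2, 25)|²=45]]
   so C = (11/2, 28)

C = (11/2, 28)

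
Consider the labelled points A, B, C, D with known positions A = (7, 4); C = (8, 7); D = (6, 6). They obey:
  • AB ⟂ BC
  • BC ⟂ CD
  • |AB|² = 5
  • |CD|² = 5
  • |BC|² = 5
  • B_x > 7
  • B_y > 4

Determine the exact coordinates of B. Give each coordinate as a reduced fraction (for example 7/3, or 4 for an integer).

B = (9, 5)

1. B_x = 9  [[BC ⟂ CD ⇒ 2x+1y-23=0] ∩ [|B−(7, 4)|²=5]]
2. B_y = 5  [[BC ⟂ CD ⇒ 2x+1y-23=0] ∩ [|B−(7, 4)|²=5]]
   so B = (9, 5)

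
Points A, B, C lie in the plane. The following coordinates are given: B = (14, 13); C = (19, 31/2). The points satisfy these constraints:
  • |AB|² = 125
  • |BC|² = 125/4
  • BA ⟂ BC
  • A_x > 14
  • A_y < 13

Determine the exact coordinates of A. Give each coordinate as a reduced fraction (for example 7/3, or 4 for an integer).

1. A_x = 19  [[BA ⟂ BC ⇒ 5x+5/2y-205/2=0] ∩ [|A−(14, 13)|²=125]]
2. A_y = 3  [[BA ⟂ BC ⇒ 5x+5/2y-205/2=0] ∩ [|A−(14, 13)|²=125]]
   so A = (19, 3)

A = (19, 3)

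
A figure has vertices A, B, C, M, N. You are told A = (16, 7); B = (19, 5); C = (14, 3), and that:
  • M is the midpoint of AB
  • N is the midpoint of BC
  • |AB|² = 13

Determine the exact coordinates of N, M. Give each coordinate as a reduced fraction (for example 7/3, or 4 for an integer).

N = (33/2, 4)
M = (35/2, 6)

1. M_x = 35/2  [2·M = A+B = (16, 7)+(19, 5)]
2. M_y = 6  [2·M = A+B = (16, 7)+(19, 5)]
   so M = (35/2, 6)
3. N_x = 33/2  [2·N = B+C = (19, 5)+(14, 3)]
4. N_y = 4  [2·N = B+C = (19, 5)+(14, 3)]
   so N = (33/2, 4)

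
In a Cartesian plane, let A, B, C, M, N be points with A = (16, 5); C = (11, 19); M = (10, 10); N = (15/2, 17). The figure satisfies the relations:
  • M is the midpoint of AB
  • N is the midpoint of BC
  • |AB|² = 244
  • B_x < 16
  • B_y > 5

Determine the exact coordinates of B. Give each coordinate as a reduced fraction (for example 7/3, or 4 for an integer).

B = (4, 15)

1. B_x = 4  [B = 2·M−A = 2·(10, 10)−(16, 5)]
2. B_y = 15  [B = 2·M−A = 2·(10, 10)−(16, 5)]
   so B = (4, 15)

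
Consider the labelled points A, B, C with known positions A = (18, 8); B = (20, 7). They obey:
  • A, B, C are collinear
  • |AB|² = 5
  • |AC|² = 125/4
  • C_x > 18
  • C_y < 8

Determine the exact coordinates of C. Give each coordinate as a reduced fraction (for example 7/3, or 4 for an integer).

C = (23, 11/2)

1. C_x = 23  [[A, B, C are collinear ⇒ 1x+2y-34=0] ∩ [|C−(18, 8)|²=125/4]]
2. C_y = 11/2  [[A, B, C are collinear ⇒ 1x+2y-34=0] ∩ [|C−(18, 8)|²=125/4]]
   so C = (23, 11/2)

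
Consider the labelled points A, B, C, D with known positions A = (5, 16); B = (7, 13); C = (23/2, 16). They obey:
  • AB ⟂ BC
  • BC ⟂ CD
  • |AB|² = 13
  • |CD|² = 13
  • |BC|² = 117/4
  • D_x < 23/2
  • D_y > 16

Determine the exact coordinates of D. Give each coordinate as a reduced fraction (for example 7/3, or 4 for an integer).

1. D_x = 19/2  [[BC ⟂ CD ⇒ 9/2x+3y-399/4=0] ∩ [|D−(23/2, 16)|²=13]]
2. D_y = 19  [[BC ⟂ CD ⇒ 9/2x+3y-399/4=0] ∩ [|D−(23/2, 16)|²=13]]
   so D = (19/2, 19)

D = (19/2, 19)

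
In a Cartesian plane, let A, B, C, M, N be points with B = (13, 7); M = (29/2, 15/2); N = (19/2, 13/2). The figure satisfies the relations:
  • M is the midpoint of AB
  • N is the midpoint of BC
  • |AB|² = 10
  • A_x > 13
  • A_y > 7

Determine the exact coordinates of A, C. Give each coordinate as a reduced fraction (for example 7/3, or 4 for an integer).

A = (16, 8)
C = (6, 6)

1. A_x = 16  [A = 2·M−B = 2·(29/2, 15/2)−(13, 7)]
2. A_y = 8  [A = 2·M−B = 2·(29/2, 15/2)−(13, 7)]
   so A = (16, 8)
3. C_x = 6  [C = 2·N−B = 2·(19/2, 13/2)−(13, 7)]
4. C_y = 6  [C = 2·N−B = 2·(19/2, 13/2)−(13, 7)]
   so C = (6, 6)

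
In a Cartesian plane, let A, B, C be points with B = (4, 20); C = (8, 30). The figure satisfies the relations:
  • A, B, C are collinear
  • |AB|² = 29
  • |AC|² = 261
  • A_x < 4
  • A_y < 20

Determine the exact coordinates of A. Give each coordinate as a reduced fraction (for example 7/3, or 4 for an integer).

A = (2, 15)

1. A_x = 2  [[A, B, C are collinear ⇒ -10x+4y-40=0] ∩ [|A−(4, 20)|²=29]]
2. A_y = 15  [[A, B, C are collinear ⇒ -10x+4y-40=0] ∩ [|A−(4, 20)|²=29]]
   so A = (2, 15)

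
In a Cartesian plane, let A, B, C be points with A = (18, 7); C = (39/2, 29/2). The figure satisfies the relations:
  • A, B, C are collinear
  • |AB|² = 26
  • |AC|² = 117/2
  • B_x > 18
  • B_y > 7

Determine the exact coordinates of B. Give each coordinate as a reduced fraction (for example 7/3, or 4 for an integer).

1. B_x = 19  [[A, B, C are collinear ⇒ 15/2x-3/2y-249/2=0] ∩ [|B−(18, 7)|²=26]]
2. B_y = 12  [[A, B, C are collinear ⇒ 15/2x-3/2y-249/2=0] ∩ [|B−(18, 7)|²=26]]
   so B = (19, 12)

B = (19, 12)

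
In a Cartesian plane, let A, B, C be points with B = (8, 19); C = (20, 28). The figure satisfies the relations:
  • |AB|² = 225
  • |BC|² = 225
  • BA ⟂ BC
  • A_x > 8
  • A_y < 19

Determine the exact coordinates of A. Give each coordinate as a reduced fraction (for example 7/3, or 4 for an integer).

1. A_x = 17  [[BA ⟂ BC ⇒ 12x+9y-267=0] ∩ [|A−(8, 19)|²=225]]
2. A_y = 7  [[BA ⟂ BC ⇒ 12x+9y-267=0] ∩ [|A−(8, 19)|²=225]]
   so A = (17, 7)

A = (17, 7)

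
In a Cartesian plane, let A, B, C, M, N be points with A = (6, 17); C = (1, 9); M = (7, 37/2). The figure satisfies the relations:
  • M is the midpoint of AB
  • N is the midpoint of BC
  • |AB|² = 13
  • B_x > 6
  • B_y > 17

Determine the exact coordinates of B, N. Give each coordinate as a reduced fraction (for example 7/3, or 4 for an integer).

1. B_x = 8  [B = 2·M−A = 2·(7, 37/2)−(6, 17)]
2. B_y = 20  [B = 2·M−A = 2·(7, 37/2)−(6, 17)]
   so B = (8, 20)
3. N_x = 9/2  [2·N = B+C = (8, 20)+(1, 9)]
4. N_y = 29/2  [2·N = B+C = (8, 20)+(1, 9)]
   so N = (9/2, 29/2)

B = (8, 20)
N = (9/2, 29/2)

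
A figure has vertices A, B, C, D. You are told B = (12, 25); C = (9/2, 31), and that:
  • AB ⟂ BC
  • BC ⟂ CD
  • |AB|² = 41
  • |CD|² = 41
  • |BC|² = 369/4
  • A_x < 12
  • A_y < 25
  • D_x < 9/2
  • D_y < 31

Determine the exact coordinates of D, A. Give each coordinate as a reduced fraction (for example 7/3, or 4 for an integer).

D = (1/2, 26)
A = (8, 20)

1. D_x = 1/2  [[BC ⟂ CD ⇒ -15/2x+6y-609/4=0] ∩ [|D−(9/2, 31)|²=41]]
2. D_y = 26  [[BC ⟂ CD ⇒ -15/2x+6y-609/4=0] ∩ [|D−(9/2, 31)|²=41]]
   so D = (1/2, 26)
3. A_x = 8  [[AB ⟂ BC ⇒ 15/2x-6y+60=0] ∩ [|A−(12, 25)|²=41]]
4. A_y = 20  [[AB ⟂ BC ⇒ 15/2x-6y+60=0] ∩ [|A−(12, 25)|²=41]]
   so A = (8, 20)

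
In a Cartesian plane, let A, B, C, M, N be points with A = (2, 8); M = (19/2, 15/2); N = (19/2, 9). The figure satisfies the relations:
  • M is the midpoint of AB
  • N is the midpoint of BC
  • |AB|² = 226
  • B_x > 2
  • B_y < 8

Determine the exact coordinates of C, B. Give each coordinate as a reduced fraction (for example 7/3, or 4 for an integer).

1. B_x = 17  [B = 2·M−A = 2·(19/2, 15/2)−(2, 8)]
2. B_y = 7  [B = 2·M−A = 2·(19/2, 15/2)−(2, 8)]
   so B = (17, 7)
3. C_x = 2  [C = 2·N−B = 2·(19/2, 9)−(17, 7)]
4. C_y = 11  [C = 2·N−B = 2·(19/2, 9)−(17, 7)]
   so C = (2, 11)

C = (2, 11)
B = (17, 7)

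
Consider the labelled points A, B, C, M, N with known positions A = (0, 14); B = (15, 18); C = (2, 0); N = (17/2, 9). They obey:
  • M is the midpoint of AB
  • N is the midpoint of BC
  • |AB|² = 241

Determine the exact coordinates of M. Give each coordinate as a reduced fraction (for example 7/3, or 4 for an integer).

M = (15/2, 16)

1. M_x = 15/2  [2·M = A+B = (0, 14)+(15, 18)]
2. M_y = 16  [2·M = A+B = (0, 14)+(15, 18)]
   so M = (15/2, 16)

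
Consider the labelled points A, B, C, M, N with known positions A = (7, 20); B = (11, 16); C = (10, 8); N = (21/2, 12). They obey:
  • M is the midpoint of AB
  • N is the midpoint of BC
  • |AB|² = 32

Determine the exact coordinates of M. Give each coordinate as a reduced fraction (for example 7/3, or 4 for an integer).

1. M_x = 9  [2·M = A+B = (7, 20)+(11, 16)]
2. M_y = 18  [2·M = A+B = (7, 20)+(11, 16)]
   so M = (9, 18)

M = (9, 18)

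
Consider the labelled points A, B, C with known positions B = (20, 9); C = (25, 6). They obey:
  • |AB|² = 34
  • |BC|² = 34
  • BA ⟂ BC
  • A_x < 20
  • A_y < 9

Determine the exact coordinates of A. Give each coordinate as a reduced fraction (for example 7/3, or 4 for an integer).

1. A_x = 17  [[BA ⟂ BC ⇒ 5x-3y-73=0] ∩ [|A−(20, 9)|²=34]]
2. A_y = 4  [[BA ⟂ BC ⇒ 5x-3y-73=0] ∩ [|A−(20, 9)|²=34]]
   so A = (17, 4)

A = (17, 4)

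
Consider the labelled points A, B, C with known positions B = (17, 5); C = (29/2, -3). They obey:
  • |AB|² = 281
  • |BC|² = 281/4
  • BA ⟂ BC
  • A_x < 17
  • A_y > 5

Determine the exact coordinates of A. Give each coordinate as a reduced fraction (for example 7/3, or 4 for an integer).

1. A_x = 1  [[BA ⟂ BC ⇒ -5/2x-8y+165/2=0] ∩ [|A−(17, 5)|²=281]]
2. A_y = 10  [[BA ⟂ BC ⇒ -5/2x-8y+165/2=0] ∩ [|A−(17, 5)|²=281]]
   so A = (1, 10)

A = (1, 10)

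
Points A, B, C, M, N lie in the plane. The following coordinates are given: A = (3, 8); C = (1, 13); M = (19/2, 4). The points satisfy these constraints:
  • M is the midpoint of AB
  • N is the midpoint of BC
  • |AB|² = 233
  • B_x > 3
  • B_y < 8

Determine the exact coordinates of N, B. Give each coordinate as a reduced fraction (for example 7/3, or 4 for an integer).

N = (17/2, 13/2)
B = (16, 0)

1. B_x = 16  [B = 2·M−A = 2·(19/2, 4)−(3, 8)]
2. B_y = 0  [B = 2·M−A = 2·(19/2, 4)−(3, 8)]
   so B = (16, 0)
3. N_x = 17/2  [2·N = B+C = (16, 0)+(1, 13)]
4. N_y = 13/2  [2·N = B+C = (16, 0)+(1, 13)]
   so N = (17/2, 13/2)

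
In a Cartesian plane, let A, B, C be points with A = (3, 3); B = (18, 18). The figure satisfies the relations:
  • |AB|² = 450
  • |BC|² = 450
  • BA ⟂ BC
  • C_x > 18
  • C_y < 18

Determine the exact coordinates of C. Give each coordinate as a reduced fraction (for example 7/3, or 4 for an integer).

C = (33, 3)

1. C_x = 33  [[BA ⟂ BC ⇒ -15x-15y+540=0] ∩ [|C−(18, 18)|²=450]]
2. C_y = 3  [[BA ⟂ BC ⇒ -15x-15y+540=0] ∩ [|C−(18, 18)|²=450]]
   so C = (33, 3)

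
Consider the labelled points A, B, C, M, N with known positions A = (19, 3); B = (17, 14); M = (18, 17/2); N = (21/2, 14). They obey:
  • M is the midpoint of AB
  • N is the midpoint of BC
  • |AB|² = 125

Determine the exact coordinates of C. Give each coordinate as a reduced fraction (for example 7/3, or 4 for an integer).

1. C_x = 4  [C = 2·N−B = 2·(21/2, 14)−(17, 14)]
2. C_y = 14  [C = 2·N−B = 2·(21/2, 14)−(17, 14)]
   so C = (4, 14)

C = (4, 14)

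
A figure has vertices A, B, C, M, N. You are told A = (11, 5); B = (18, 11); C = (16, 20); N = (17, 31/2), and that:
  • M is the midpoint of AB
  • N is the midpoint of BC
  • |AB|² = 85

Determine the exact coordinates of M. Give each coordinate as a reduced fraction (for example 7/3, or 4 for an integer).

1. M_x = 29/2  [2·M = A+B = (11, 5)+(18, 11)]
2. M_y = 8  [2·M = A+B = (11, 5)+(18, 11)]
   so M = (29/2, 8)

M = (29/2, 8)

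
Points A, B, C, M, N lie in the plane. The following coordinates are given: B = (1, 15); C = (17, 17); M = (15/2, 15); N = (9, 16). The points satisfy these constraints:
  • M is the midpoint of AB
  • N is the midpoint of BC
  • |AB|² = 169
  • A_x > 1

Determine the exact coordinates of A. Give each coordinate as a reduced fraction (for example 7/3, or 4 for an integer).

1. A_x = 14  [A = 2·M−B = 2·(15/2, 15)−(1, 15)]
2. A_y = 15  [A = 2·M−B = 2·(15/2, 15)−(1, 15)]
   so A = (14, 15)

A = (14, 15)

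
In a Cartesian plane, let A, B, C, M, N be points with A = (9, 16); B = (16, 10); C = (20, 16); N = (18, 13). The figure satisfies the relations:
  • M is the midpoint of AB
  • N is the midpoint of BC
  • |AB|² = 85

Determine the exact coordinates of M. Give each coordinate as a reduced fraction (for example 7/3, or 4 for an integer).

1. M_x = 25/2  [2·M = A+B = (9, 16)+(16, 10)]
2. M_y = 13  [2·M = A+B = (9, 16)+(16, 10)]
   so M = (25/2, 13)

M = (25/2, 13)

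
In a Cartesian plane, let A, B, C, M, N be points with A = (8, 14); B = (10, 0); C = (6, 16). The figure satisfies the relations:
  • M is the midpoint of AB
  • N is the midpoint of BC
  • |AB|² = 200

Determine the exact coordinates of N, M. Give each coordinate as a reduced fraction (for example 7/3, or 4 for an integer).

1. M_x = 9  [2·M = A+B = (8, 14)+(10, 0)]
2. M_y = 7  [2·M = A+B = (8, 14)+(10, 0)]
   so M = (9, 7)
3. N_x = 8  [2·N = B+C = (10, 0)+(6, 16)]
4. N_y = 8  [2·N = B+C = (10, 0)+(6, 16)]
   so N = (8, 8)

N = (8, 8)
M = (9, 7)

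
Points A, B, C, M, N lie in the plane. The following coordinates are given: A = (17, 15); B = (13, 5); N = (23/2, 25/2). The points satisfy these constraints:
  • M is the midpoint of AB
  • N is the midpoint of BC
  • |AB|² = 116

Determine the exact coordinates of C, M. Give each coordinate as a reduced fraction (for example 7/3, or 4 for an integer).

1. M_x = 15  [2·M = A+B = (17, 15)+(13, 5)]
2. M_y = 10  [2·M = A+B = (17, 15)+(13, 5)]
   so M = (15, 10)
3. C_x = 10  [C = 2·N−B = 2·(23/2, 25/2)−(13, 5)]
4. C_y = 20  [C = 2·N−B = 2·(23/2, 25/2)−(13, 5)]
   so C = (10, 20)

C = (10, 20)
M = (15, 10)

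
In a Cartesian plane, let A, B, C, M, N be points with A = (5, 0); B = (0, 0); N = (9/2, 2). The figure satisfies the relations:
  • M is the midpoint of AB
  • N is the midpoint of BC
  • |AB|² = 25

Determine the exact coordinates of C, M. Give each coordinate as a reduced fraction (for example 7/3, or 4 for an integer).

1. M_x = 5/2  [2·M = A+B = (5, 0)+(0, 0)]
2. M_y = 0  [2·M = A+B = (5, 0)+(0, 0)]
   so M = (5/2, 0)
3. C_x = 9  [C = 2·N−B = 2·(9/2, 2)−(0, 0)]
4. C_y = 4  [C = 2·N−B = 2·(9/2, 2)−(0, 0)]
   so C = (9, 4)

C = (9, 4)
M = (5/2, 0)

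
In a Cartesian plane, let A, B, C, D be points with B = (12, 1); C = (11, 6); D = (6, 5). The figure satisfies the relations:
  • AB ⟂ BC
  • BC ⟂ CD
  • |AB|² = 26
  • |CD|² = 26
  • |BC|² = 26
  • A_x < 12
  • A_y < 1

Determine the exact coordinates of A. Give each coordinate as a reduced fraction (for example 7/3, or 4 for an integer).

A = (7, 0)

1. A_x = 7  [[AB ⟂ BC ⇒ 1x-5y-7=0] ∩ [|A−(12, 1)|²=26]]
2. A_y = 0  [[AB ⟂ BC ⇒ 1x-5y-7=0] ∩ [|A−(12, 1)|²=26]]
   so A = (7, 0)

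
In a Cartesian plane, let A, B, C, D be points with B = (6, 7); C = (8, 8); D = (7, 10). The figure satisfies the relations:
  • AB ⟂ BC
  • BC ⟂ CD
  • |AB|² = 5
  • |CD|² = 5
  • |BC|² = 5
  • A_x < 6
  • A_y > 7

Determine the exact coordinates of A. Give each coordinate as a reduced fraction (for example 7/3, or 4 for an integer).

1. A_x = 5  [[AB ⟂ BC ⇒ -2x-1y+19=0] ∩ [|A−(6, 7)|²=5]]
2. A_y = 9  [[AB ⟂ BC ⇒ -2x-1y+19=0] ∩ [|A−(6, 7)|²=5]]
   so A = (5, 9)

A = (5, 9)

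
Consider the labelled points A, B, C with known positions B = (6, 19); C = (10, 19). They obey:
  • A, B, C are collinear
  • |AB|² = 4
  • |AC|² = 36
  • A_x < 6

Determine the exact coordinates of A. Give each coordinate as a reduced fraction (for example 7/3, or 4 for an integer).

1. A_x = 4  [[A, B, C are collinear ⇒ 4y-76=0] ∩ [|A−(6, 19)|²=4]]
2. A_y = 19  [[A, B, C are collinear ⇒ 4y-76=0] ∩ [|A−(6, 19)|²=4]]
   so A = (4, 19)

A = (4, 19)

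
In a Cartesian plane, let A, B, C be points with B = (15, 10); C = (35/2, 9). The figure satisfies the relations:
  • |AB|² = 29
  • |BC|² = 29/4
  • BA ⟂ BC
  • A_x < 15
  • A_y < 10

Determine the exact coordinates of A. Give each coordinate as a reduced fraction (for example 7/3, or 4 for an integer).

1. A_x = 13  [[BA ⟂ BC ⇒ 5/2x-1y-55/2=0] ∩ [|A−(15, 10)|²=29]]
2. A_y = 5  [[BA ⟂ BC ⇒ 5/2x-1y-55/2=0] ∩ [|A−(15, 10)|²=29]]
   so A = (13, 5)

A = (13, 5)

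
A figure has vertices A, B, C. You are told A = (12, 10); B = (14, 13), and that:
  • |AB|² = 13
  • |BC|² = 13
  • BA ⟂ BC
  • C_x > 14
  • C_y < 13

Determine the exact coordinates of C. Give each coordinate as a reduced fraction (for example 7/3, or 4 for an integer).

1. C_x = 17  [[BA ⟂ BC ⇒ -2x-3y+67=0] ∩ [|C−(14, 13)|²=13]]
2. C_y = 11  [[BA ⟂ BC ⇒ -2x-3y+67=0] ∩ [|C−(14, 13)|²=13]]
   so C = (17, 11)

C = (17, 11)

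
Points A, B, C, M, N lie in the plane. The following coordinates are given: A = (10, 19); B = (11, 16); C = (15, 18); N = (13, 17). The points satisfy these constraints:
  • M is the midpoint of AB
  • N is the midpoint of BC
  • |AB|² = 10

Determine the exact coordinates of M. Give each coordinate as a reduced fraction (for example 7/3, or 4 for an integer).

M = (21/2, 35/2)

1. M_x = 21/2  [2·M = A+B = (10, 19)+(11, 16)]
2. M_y = 35/2  [2·M = A+B = (10, 19)+(11, 16)]
   so M = (21/2, 35/2)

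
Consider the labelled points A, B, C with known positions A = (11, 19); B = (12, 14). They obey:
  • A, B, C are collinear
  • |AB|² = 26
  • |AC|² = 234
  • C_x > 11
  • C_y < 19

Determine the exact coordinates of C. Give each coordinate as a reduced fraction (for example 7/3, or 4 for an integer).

1. C_x = 14  [[A, B, C are collinear ⇒ 5x+1y-74=0] ∩ [|C−(11, 19)|²=234]]
2. C_y = 4  [[A, B, C are collinear ⇒ 5x+1y-74=0] ∩ [|C−(11, 19)|²=234]]
   so C = (14, 4)

C = (14, 4)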